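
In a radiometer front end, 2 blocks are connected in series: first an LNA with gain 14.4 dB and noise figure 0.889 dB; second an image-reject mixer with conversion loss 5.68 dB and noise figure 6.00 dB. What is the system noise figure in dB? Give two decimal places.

Convert to linear (a loss of L dB is a gain of −L dB): F_i = 10^(NF_i/10), G_i = 10^(G_i,dB/10)
  Stage 1: F_1 = 10^(0.889/10) = 1.227, G_1 = 10^(14.4/10) = 27.54
  Stage 2: F_2 = 10^(6.00/10) = 3.981, G_2 = 10^(−5.68/10) = 0.2704
Friis cascade:
  F = 1.227 + (3.981 − 1)/27.54 = 1.335
NF = 10 log₁₀(1.335) = 1.26 dB

1.26 dB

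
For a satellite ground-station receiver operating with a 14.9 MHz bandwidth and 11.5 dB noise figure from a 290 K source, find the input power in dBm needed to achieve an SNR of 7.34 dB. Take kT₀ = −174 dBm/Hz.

Sensitivity = −174 + 10 log₁₀(B) + NF + SNR_min
= −174 + 71.73 + 11.5 + 7.34
= −83.43 dBm → −83.4 dBm

−83.4 dBm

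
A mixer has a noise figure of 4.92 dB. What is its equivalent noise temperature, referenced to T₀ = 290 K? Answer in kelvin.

610 K

F = 10^(4.92/10) = 3.10456
T_e = (F − 1)·T₀ = (3.10456 − 1) × 290 = 610 K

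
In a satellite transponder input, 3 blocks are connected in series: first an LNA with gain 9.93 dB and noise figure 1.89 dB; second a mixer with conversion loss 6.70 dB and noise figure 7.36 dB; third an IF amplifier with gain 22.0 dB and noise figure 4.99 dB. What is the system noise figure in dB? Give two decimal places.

Convert to linear (a loss of L dB is a gain of −L dB): F_i = 10^(NF_i/10), G_i = 10^(G_i,dB/10)
  Stage 1: F_1 = 10^(1.89/10) = 1.545, G_1 = 10^(9.93/10) = 9.840
  Stage 2: F_2 = 10^(7.36/10) = 5.445, G_2 = 10^(−6.70/10) = 0.2138
  Stage 3: F_3 = 10^(4.99/10) = 3.155, G_3 = 10^(22.0/10) = 158.5
Friis cascade:
  F = 1.545 + (5.445 − 1)/9.840 + (3.155 − 1)/2.104 = 3.021
NF = 10 log₁₀(3.021) = 4.80 dB

4.80 dB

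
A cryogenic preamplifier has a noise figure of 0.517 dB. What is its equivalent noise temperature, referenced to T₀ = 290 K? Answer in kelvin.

36.7 K

F = 10^(0.517/10) = 1.12642
T_e = (F − 1)·T₀ = (1.12642 − 1) × 290 = 36.7 K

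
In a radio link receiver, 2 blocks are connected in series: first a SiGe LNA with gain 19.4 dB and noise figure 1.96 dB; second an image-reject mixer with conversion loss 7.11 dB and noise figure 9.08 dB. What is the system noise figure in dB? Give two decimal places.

2.18 dB

Convert to linear (a loss of L dB is a gain of −L dB): F_i = 10^(NF_i/10), G_i = 10^(G_i,dB/10)
  Stage 1: F_1 = 10^(1.96/10) = 1.570, G_1 = 10^(19.4/10) = 87.10
  Stage 2: F_2 = 10^(9.08/10) = 8.091, G_2 = 10^(−7.11/10) = 0.1945
Friis cascade:
  F = 1.570 + (8.091 − 1)/87.10 = 1.652
NF = 10 log₁₀(1.652) = 2.18 dB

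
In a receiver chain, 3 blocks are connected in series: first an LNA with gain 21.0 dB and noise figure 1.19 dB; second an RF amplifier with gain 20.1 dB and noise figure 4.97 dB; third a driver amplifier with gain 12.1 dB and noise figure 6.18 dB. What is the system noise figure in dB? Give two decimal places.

Convert to linear (a loss of L dB is a gain of −L dB): F_i = 10^(NF_i/10), G_i = 10^(G_i,dB/10)
  Stage 1: F_1 = 10^(1.19/10) = 1.315, G_1 = 10^(21.0/10) = 125.9
  Stage 2: F_2 = 10^(4.97/10) = 3.141, G_2 = 10^(20.1/10) = 102.3
  Stage 3: F_3 = 10^(6.18/10) = 4.150, G_3 = 10^(12.1/10) = 16.22
Friis cascade:
  F = 1.315 + (3.141 − 1)/125.9 + (4.150 − 1)/1.288×10⁴ = 1.332
NF = 10 log₁₀(1.332) = 1.25 dB

1.25 dB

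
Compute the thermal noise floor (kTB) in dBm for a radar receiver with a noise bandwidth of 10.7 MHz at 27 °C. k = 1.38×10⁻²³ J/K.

T = 27 °C + 273.15 = 300.15 K
P_n = kTB = 1.38×10⁻²³ × 300.15 × 1.07×10⁷ = 4.43×10⁻¹⁴ W
In dBm: 10 log₁₀(4.43×10⁻¹⁴ / 10⁻³) = −103.5 dBm

−103.5 dBm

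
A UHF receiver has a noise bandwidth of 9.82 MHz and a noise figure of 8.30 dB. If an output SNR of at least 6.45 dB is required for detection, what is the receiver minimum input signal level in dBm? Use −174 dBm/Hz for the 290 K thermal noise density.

−89.3 dBm

Sensitivity = −174 + 10 log₁₀(B) + NF + SNR_min
= −174 + 69.92 + 8.30 + 6.45
= −89.33 dBm → −89.3 dBm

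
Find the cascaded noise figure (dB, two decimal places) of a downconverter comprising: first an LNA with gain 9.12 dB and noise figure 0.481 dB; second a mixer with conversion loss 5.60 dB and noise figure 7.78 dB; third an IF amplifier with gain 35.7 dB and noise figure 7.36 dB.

5.69 dB

Convert to linear (a loss of L dB is a gain of −L dB): F_i = 10^(NF_i/10), G_i = 10^(G_i,dB/10)
  Stage 1: F_1 = 10^(0.481/10) = 1.117, G_1 = 10^(9.12/10) = 8.166
  Stage 2: F_2 = 10^(7.78/10) = 5.998, G_2 = 10^(−5.60/10) = 0.2754
  Stage 3: F_3 = 10^(7.36/10) = 5.445, G_3 = 10^(35.7/10) = 3715
Friis cascade:
  F = 1.117 + (5.998 − 1)/8.166 + (5.445 − 1)/2.249 = 3.706
NF = 10 log₁₀(3.706) = 5.69 dB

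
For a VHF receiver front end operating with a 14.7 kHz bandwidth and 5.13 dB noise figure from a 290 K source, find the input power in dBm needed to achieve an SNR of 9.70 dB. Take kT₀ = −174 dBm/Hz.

−117.5 dBm

Sensitivity = −174 + 10 log₁₀(B) + NF + SNR_min
= −174 + 41.67 + 5.13 + 9.70
= −117.50 dBm → −117.5 dBm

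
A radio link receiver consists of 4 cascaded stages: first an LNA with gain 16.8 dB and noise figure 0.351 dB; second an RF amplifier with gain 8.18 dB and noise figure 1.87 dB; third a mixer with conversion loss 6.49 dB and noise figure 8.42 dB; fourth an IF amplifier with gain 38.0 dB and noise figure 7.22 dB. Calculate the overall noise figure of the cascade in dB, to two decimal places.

0.70 dB

Convert to linear (a loss of L dB is a gain of −L dB): F_i = 10^(NF_i/10), G_i = 10^(G_i,dB/10)
  Stage 1: F_1 = 10^(0.351/10) = 1.084, G_1 = 10^(16.8/10) = 47.86
  Stage 2: F_2 = 10^(1.87/10) = 1.538, G_2 = 10^(8.18/10) = 6.577
  Stage 3: F_3 = 10^(8.42/10) = 6.950, G_3 = 10^(−6.49/10) = 0.2244
  Stage 4: F_4 = 10^(7.22/10) = 5.272, G_4 = 10^(38.0/10) = 6310
Friis cascade:
  F = 1.084 + (1.538 − 1)/47.86 + (6.950 − 1)/314.8 + (5.272 − 1)/70.63 = 1.175
NF = 10 log₁₀(1.175) = 0.70 dB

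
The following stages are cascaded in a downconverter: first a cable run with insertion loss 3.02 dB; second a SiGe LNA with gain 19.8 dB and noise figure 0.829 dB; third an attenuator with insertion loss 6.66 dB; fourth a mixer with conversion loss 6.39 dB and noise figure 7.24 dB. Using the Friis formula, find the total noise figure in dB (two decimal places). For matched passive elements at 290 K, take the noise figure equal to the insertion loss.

4.65 dB

Convert to linear (a loss of L dB is a gain of −L dB): F_i = 10^(NF_i/10), G_i = 10^(G_i,dB/10)
  Stage 1: F_1 = 10^(3.02/10) = 2.004, G_1 = 10^(−3.02/10) = 0.4989
  Stage 2: F_2 = 10^(0.829/10) = 1.210, G_2 = 10^(19.8/10) = 95.50
  Stage 3: F_3 = 10^(6.66/10) = 4.634, G_3 = 10^(−6.66/10) = 0.2158
  Stage 4: F_4 = 10^(7.24/10) = 5.297, G_4 = 10^(−6.39/10) = 0.2296
Friis cascade:
  F = 2.004 + (1.210 − 1)/0.4989 + (4.634 − 1)/47.64 + (5.297 − 1)/10.28 = 2.920
NF = 10 log₁₀(2.920) = 4.65 dB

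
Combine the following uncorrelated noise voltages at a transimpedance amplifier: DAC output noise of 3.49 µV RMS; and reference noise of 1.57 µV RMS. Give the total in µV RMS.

Uncorrelated sources add in power (mean-square): V_tot = √(ΣV_i²)
V_tot = √[(3.49×10⁻⁶)² + (1.57×10⁻⁶)²] = 3.83×10⁻⁶ V = 3.83 µV

3.83 µV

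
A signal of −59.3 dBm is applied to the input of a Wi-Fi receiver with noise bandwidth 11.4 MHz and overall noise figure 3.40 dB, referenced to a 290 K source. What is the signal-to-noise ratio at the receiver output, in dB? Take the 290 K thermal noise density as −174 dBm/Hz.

Noise floor: N = −174 + 10 log₁₀(B) + NF
10 log₁₀(1.14×10⁷) = 70.57 dB
N = −174 + 70.57 + 3.40 = −100.03 dBm
SNR = P_sig − N = −59.3 − (−100.03) = 40.73 dB → 40.7 dB

40.7 dB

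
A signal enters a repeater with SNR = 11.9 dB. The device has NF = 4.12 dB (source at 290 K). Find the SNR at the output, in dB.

7.78 dB

By definition F = SNR_in/SNR_out, so in dB: SNR_out = SNR_in − NF
SNR_out = 11.9 − 4.12 = 7.78 dB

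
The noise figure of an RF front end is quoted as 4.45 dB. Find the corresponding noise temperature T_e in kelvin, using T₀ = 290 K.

518 K

F = 10^(4.45/10) = 2.78612
T_e = (F − 1)·T₀ = (2.78612 − 1) × 290 = 518 K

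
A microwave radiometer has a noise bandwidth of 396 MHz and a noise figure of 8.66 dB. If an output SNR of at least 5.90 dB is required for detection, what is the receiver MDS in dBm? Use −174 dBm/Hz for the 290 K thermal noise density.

Sensitivity = −174 + 10 log₁₀(B) + NF + SNR_min
= −174 + 85.98 + 8.66 + 5.90
= −73.46 dBm → −73.5 dBm

−73.5 dBm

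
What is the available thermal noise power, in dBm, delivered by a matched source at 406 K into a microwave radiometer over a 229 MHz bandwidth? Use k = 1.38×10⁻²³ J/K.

P_n = kTB = 1.38×10⁻²³ × 406 × 2.29×10⁸ = 1.28×10⁻¹² W
In dBm: 10 log₁₀(1.28×10⁻¹² / 10⁻³) = −88.9 dBm

−88.9 dBm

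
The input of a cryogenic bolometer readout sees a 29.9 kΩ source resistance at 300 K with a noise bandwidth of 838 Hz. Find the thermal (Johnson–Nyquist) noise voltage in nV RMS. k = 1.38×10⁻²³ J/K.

V_n = √(4kTRB)
4kTRB = 4 × 1.38×10⁻²³ × 300 × 2.99×10⁴ × 8.38×10² = 4.15×10⁻¹³ V²
V_n = √(4.15×10⁻¹³) = 6.44×10⁻⁷ V = 644 nV

644 nV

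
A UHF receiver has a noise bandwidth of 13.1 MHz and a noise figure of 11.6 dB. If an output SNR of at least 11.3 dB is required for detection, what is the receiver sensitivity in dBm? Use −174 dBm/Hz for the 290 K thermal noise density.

−79.9 dBm

Sensitivity = −174 + 10 log₁₀(B) + NF + SNR_min
= −174 + 71.17 + 11.6 + 11.3
= −79.93 dBm → −79.9 dBm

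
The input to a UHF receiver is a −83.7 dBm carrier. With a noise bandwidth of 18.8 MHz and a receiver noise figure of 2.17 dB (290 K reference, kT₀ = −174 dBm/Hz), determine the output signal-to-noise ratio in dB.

Noise floor: N = −174 + 10 log₁₀(B) + NF
10 log₁₀(1.88×10⁷) = 72.74 dB
N = −174 + 72.74 + 2.17 = −99.09 dBm
SNR = P_sig − N = −83.7 − (−99.09) = 15.39 dB → 15.4 dB

15.4 dB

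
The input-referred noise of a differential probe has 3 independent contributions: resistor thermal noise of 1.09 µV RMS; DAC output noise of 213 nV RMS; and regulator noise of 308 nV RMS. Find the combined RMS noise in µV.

1.15 µV

Uncorrelated sources add in power (mean-square): V_tot = √(ΣV_i²)
V_tot = √[(1.09×10⁻⁶)² + (2.13×10⁻⁷)² + (3.08×10⁻⁷)²] = 1.15×10⁻⁶ V = 1.15 µV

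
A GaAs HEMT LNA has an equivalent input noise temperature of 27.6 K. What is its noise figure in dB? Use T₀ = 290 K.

0.395 dB

F = 1 + T_e/T₀ = 1 + 27.6/290 = 1.09517
NF = 10 log₁₀(1.09517) = 0.395 dB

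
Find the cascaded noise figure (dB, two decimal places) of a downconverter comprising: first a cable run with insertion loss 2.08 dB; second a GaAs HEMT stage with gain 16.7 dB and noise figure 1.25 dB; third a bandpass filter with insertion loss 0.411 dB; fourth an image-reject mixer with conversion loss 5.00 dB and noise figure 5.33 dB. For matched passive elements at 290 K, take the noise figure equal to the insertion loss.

Convert to linear (a loss of L dB is a gain of −L dB): F_i = 10^(NF_i/10), G_i = 10^(G_i,dB/10)
  Stage 1: F_1 = 10^(2.08/10) = 1.614, G_1 = 10^(−2.08/10) = 0.6194
  Stage 2: F_2 = 10^(1.25/10) = 1.334, G_2 = 10^(16.7/10) = 46.77
  Stage 3: F_3 = 10^(0.411/10) = 1.099, G_3 = 10^(−0.411/10) = 0.9097
  Stage 4: F_4 = 10^(5.33/10) = 3.412, G_4 = 10^(−5.00/10) = 0.3162
Friis cascade:
  F = 1.614 + (1.334 − 1)/0.6194 + (1.099 − 1)/28.97 + (3.412 − 1)/26.36 = 2.248
NF = 10 log₁₀(2.248) = 3.52 dB

3.52 dB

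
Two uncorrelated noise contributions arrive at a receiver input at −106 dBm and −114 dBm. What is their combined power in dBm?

Convert to linear, add, convert back:
P₁ = 2.51×10⁻¹⁴ W, P₂ = 3.98×10⁻¹⁵ W
P_tot = 2.91×10⁻¹⁴ W → 10 log₁₀(P_tot / 10⁻³) = −105.4 dBm

−105.4 dBm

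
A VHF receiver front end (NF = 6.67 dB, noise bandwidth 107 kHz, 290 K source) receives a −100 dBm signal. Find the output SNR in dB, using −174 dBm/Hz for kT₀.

Noise floor: N = −174 + 10 log₁₀(B) + NF
10 log₁₀(1.07×10⁵) = 50.29 dB
N = −174 + 50.29 + 6.67 = −117.04 dBm
SNR = P_sig − N = −100 − (−117.04) = 17.04 dB → 17.0 dB

17.0 dB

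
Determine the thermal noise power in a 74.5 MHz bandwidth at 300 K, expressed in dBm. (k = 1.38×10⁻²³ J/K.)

−95.1 dBm

P_n = kTB = 1.38×10⁻²³ × 300 × 7.45×10⁷ = 3.08×10⁻¹³ W
In dBm: 10 log₁₀(3.08×10⁻¹³ / 10⁻³) = −95.1 dBm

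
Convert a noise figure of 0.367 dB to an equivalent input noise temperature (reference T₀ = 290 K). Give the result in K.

25.6 K

F = 10^(0.367/10) = 1.08818
T_e = (F − 1)·T₀ = (1.08818 − 1) × 290 = 25.6 K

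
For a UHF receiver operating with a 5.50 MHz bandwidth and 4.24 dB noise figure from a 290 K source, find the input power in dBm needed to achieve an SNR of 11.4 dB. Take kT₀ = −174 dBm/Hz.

−91.0 dBm

Sensitivity = −174 + 10 log₁₀(B) + NF + SNR_min
= −174 + 67.4 + 4.24 + 11.4
= −90.96 dBm → −91.0 dBm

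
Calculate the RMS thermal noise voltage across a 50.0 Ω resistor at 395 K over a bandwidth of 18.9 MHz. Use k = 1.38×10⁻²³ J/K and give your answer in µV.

V_n = √(4kTRB)
4kTRB = 4 × 1.38×10⁻²³ × 395 × 5.00×10¹ × 1.89×10⁷ = 2.06×10⁻¹¹ V²
V_n = √(2.06×10⁻¹¹) = 4.54×10⁻⁶ V = 4.54 µV

4.54 µV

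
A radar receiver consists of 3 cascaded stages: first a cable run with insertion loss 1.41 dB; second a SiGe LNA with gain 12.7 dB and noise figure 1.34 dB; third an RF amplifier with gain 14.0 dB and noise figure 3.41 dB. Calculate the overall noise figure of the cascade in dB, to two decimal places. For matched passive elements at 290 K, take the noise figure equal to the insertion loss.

2.95 dB

Convert to linear (a loss of L dB is a gain of −L dB): F_i = 10^(NF_i/10), G_i = 10^(G_i,dB/10)
  Stage 1: F_1 = 10^(1.41/10) = 1.384, G_1 = 10^(−1.41/10) = 0.7228
  Stage 2: F_2 = 10^(1.34/10) = 1.361, G_2 = 10^(12.7/10) = 18.62
  Stage 3: F_3 = 10^(3.41/10) = 2.193, G_3 = 10^(14.0/10) = 25.12
Friis cascade:
  F = 1.384 + (1.361 − 1)/0.7228 + (2.193 − 1)/13.46 = 1.972
NF = 10 log₁₀(1.972) = 2.95 dB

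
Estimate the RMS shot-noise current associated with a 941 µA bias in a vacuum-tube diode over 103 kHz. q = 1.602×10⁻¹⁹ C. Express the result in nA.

5.57 nA

I_n = √(2qI·B)
2qI·B = 2 × 1.602×10⁻¹⁹ × 9.41×10⁻⁴ × 1.03×10⁵ = 3.11×10⁻¹⁷ A²
I_n = √(3.11×10⁻¹⁷) = 5.57×10⁻⁹ A = 5.57 nA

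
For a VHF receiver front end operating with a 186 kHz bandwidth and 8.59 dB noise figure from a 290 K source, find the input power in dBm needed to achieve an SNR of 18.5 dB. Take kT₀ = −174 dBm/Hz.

−94.2 dBm

Sensitivity = −174 + 10 log₁₀(B) + NF + SNR_min
= −174 + 52.7 + 8.59 + 18.5
= −94.21 dBm → −94.2 dBm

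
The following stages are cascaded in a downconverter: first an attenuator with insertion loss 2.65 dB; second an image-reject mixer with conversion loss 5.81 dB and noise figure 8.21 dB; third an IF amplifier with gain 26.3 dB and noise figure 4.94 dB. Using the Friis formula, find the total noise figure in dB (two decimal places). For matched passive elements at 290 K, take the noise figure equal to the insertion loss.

14.32 dB

Convert to linear (a loss of L dB is a gain of −L dB): F_i = 10^(NF_i/10), G_i = 10^(G_i,dB/10)
  Stage 1: F_1 = 10^(2.65/10) = 1.841, G_1 = 10^(−2.65/10) = 0.5433
  Stage 2: F_2 = 10^(8.21/10) = 6.622, G_2 = 10^(−5.81/10) = 0.2624
  Stage 3: F_3 = 10^(4.94/10) = 3.119, G_3 = 10^(26.3/10) = 426.6
Friis cascade:
  F = 1.841 + (6.622 − 1)/0.5433 + (3.119 − 1)/0.1426 = 27.05
NF = 10 log₁₀(27.05) = 14.32 dB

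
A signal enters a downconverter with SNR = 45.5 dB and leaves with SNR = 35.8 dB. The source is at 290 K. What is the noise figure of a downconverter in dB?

9.7 dB

NF (dB) = SNR_in(dB) − SNR_out(dB) when the source is at T₀
NF = 45.5 − 35.8 = 9.7 dB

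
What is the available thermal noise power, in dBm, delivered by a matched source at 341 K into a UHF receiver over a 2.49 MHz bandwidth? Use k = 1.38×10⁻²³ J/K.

P_n = kTB = 1.38×10⁻²³ × 341 × 2.49×10⁶ = 1.17×10⁻¹⁴ W
In dBm: 10 log₁₀(1.17×10⁻¹⁴ / 10⁻³) = −109.3 dBm

−109.3 dBm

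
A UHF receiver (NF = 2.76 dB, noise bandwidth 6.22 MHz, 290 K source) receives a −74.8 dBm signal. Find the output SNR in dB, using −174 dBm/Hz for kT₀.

28.5 dB

Noise floor: N = −174 + 10 log₁₀(B) + NF
10 log₁₀(6.22×10⁶) = 67.94 dB
N = −174 + 67.94 + 2.76 = −103.30 dBm
SNR = P_sig − N = −74.8 − (−103.30) = 28.50 dB → 28.5 dB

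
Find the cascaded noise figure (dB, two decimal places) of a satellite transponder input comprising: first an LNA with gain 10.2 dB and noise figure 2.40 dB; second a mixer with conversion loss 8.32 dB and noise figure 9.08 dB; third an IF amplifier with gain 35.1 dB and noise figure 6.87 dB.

6.92 dB

Convert to linear (a loss of L dB is a gain of −L dB): F_i = 10^(NF_i/10), G_i = 10^(G_i,dB/10)
  Stage 1: F_1 = 10^(2.40/10) = 1.738, G_1 = 10^(10.2/10) = 10.47
  Stage 2: F_2 = 10^(9.08/10) = 8.091, G_2 = 10^(−8.32/10) = 0.1472
  Stage 3: F_3 = 10^(6.87/10) = 4.864, G_3 = 10^(35.1/10) = 3236
Friis cascade:
  F = 1.738 + (8.091 − 1)/10.47 + (4.864 − 1)/1.542 = 4.921
NF = 10 log₁₀(4.921) = 6.92 dB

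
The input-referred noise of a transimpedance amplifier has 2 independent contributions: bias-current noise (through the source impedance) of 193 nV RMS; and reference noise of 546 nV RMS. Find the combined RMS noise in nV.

579 nV

Uncorrelated sources add in power (mean-square): V_tot = √(ΣV_i²)
V_tot = √[(1.93×10⁻⁷)² + (5.46×10⁻⁷)²] = 5.79×10⁻⁷ V = 579 nV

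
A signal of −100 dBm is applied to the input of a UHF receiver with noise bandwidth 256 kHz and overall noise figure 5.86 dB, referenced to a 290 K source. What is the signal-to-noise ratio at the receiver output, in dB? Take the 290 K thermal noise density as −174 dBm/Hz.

Noise floor: N = −174 + 10 log₁₀(B) + NF
10 log₁₀(2.56×10⁵) = 54.08 dB
N = −174 + 54.08 + 5.86 = −114.06 dBm
SNR = P_sig − N = −100 − (−114.06) = 14.06 dB → 14.1 dB

14.1 dB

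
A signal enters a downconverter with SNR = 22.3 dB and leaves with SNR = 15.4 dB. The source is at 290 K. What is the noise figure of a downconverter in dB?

6.9 dB

NF (dB) = SNR_in(dB) − SNR_out(dB) when the source is at T₀
NF = 22.3 − 15.4 = 6.9 dB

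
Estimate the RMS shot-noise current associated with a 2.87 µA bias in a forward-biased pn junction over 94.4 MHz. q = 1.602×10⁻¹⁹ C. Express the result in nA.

I_n = √(2qI·B)
2qI·B = 2 × 1.602×10⁻¹⁹ × 2.87×10⁻⁶ × 9.44×10⁷ = 8.68×10⁻¹⁷ A²
I_n = √(8.68×10⁻¹⁷) = 9.32×10⁻⁹ A = 9.32 nA

9.32 nA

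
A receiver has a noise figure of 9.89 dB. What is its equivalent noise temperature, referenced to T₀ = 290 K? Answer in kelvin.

F = 10^(9.89/10) = 9.7499
T_e = (F − 1)·T₀ = (9.7499 − 1) × 290 = 2537 K

2537 K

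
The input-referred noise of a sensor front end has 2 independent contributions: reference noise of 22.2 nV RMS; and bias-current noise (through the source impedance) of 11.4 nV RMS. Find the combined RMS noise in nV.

25.0 nV

Uncorrelated sources add in power (mean-square): V_tot = √(ΣV_i²)
V_tot = √[(2.22×10⁻⁸)² + (1.14×10⁻⁸)²] = 2.50×10⁻⁸ V = 25.0 nV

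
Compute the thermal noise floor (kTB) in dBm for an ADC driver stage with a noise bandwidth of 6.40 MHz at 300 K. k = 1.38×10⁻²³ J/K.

P_n = kTB = 1.38×10⁻²³ × 300 × 6.40×10⁶ = 2.65×10⁻¹⁴ W
In dBm: 10 log₁₀(2.65×10⁻¹⁴ / 10⁻³) = −105.8 dBm

−105.8 dBm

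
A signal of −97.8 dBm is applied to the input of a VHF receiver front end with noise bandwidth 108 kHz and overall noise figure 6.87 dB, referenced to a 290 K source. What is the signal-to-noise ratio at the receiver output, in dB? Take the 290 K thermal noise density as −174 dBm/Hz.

19.0 dB

Noise floor: N = −174 + 10 log₁₀(B) + NF
10 log₁₀(1.08×10⁵) = 50.33 dB
N = −174 + 50.33 + 6.87 = −116.80 dBm
SNR = P_sig − N = −97.8 − (−116.80) = 19.00 dB → 19.0 dB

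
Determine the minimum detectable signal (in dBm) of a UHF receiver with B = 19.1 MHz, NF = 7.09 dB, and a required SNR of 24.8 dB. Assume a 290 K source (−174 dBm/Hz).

−69.3 dBm

Sensitivity = −174 + 10 log₁₀(B) + NF + SNR_min
= −174 + 72.81 + 7.09 + 24.8
= −69.30 dBm → −69.3 dBm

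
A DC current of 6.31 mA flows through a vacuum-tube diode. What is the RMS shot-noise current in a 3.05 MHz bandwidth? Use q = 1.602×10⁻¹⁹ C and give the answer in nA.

78.5 nA

I_n = √(2qI·B)
2qI·B = 2 × 1.602×10⁻¹⁹ × 6.31×10⁻³ × 3.05×10⁶ = 6.17×10⁻¹⁵ A²
I_n = √(6.17×10⁻¹⁵) = 7.85×10⁻⁸ A = 78.5 nA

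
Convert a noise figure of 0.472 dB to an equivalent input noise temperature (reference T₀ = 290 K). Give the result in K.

33.3 K

F = 10^(0.472/10) = 1.11481
T_e = (F − 1)·T₀ = (1.11481 − 1) × 290 = 33.3 K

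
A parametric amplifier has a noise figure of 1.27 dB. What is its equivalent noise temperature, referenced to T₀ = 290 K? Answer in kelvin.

98.5 K

F = 10^(1.27/10) = 1.33968
T_e = (F − 1)·T₀ = (1.33968 − 1) × 290 = 98.5 K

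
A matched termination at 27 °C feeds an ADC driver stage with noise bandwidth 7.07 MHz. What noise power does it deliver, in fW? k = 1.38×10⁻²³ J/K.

T = 27 °C + 273.15 = 300.15 K
P_n = kTB = 1.38×10⁻²³ × 300.15 × 7.07×10⁶ = 2.93×10⁻¹⁴ W = 29.3 fW

29.3 fW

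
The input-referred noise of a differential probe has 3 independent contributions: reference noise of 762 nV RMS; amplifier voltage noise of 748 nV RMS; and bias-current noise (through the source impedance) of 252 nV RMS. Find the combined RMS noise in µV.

Uncorrelated sources add in power (mean-square): V_tot = √(ΣV_i²)
V_tot = √[(7.62×10⁻⁷)² + (7.48×10⁻⁷)² + (2.52×10⁻⁷)²] = 1.10×10⁻⁶ V = 1.10 µV

1.10 µV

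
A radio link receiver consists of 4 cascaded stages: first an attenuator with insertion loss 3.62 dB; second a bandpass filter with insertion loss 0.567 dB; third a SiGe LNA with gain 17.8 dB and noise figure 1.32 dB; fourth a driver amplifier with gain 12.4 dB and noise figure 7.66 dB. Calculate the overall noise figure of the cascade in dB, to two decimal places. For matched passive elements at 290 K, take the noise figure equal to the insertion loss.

5.76 dB

Convert to linear (a loss of L dB is a gain of −L dB): F_i = 10^(NF_i/10), G_i = 10^(G_i,dB/10)
  Stage 1: F_1 = 10^(3.62/10) = 2.301, G_1 = 10^(−3.62/10) = 0.4345
  Stage 2: F_2 = 10^(0.567/10) = 1.139, G_2 = 10^(−0.567/10) = 0.8776
  Stage 3: F_3 = 10^(1.32/10) = 1.355, G_3 = 10^(17.8/10) = 60.26
  Stage 4: F_4 = 10^(7.66/10) = 5.834, G_4 = 10^(12.4/10) = 17.38
Friis cascade:
  F = 2.301 + (1.139 − 1)/0.4345 + (1.355 − 1)/0.3813 + (5.834 − 1)/22.98 = 3.764
NF = 10 log₁₀(3.764) = 5.76 dB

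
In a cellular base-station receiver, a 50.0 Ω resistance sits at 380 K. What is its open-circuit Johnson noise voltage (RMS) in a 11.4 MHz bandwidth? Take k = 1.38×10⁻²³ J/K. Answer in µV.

V_n = √(4kTRB)
4kTRB = 4 × 1.38×10⁻²³ × 380 × 5.00×10¹ × 1.14×10⁷ = 1.20×10⁻¹¹ V²
V_n = √(1.20×10⁻¹¹) = 3.46×10⁻⁶ V = 3.46 µV

3.46 µV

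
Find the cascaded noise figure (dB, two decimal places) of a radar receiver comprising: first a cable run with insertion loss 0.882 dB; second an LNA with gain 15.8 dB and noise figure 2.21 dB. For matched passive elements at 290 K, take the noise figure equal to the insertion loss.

3.09 dB

Convert to linear (a loss of L dB is a gain of −L dB): F_i = 10^(NF_i/10), G_i = 10^(G_i,dB/10)
  Stage 1: F_1 = 10^(0.882/10) = 1.225, G_1 = 10^(−0.882/10) = 0.8162
  Stage 2: F_2 = 10^(2.21/10) = 1.663, G_2 = 10^(15.8/10) = 38.02
Friis cascade:
  F = 1.225 + (1.663 − 1)/0.8162 = 2.038
NF = 10 log₁₀(2.038) = 3.09 dB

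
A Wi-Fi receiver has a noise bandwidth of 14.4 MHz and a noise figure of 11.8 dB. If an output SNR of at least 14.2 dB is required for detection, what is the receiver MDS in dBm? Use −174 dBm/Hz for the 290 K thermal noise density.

−76.4 dBm

Sensitivity = −174 + 10 log₁₀(B) + NF + SNR_min
= −174 + 71.58 + 11.8 + 14.2
= −76.42 dBm → −76.4 dBm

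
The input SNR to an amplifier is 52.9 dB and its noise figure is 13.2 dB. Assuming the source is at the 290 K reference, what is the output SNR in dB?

By definition F = SNR_in/SNR_out, so in dB: SNR_out = SNR_in − NF
SNR_out = 52.9 − 13.2 = 39.7 dB

39.7 dB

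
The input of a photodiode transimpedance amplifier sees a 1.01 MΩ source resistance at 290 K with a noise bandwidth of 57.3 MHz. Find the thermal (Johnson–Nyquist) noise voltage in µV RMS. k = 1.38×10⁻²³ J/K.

963 µV

V_n = √(4kTRB)
4kTRB = 4 × 1.38×10⁻²³ × 290 × 1.01×10⁶ × 5.73×10⁷ = 9.26×10⁻⁷ V²
V_n = √(9.26×10⁻⁷) = 9.63×10⁻⁴ V = 963 µV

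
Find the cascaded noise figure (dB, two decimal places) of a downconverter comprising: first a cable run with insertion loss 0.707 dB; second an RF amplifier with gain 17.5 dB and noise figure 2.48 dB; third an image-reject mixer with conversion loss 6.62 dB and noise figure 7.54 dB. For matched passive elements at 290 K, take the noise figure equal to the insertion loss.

3.39 dB

Convert to linear (a loss of L dB is a gain of −L dB): F_i = 10^(NF_i/10), G_i = 10^(G_i,dB/10)
  Stage 1: F_1 = 10^(0.707/10) = 1.177, G_1 = 10^(−0.707/10) = 0.8498
  Stage 2: F_2 = 10^(2.48/10) = 1.770, G_2 = 10^(17.5/10) = 56.23
  Stage 3: F_3 = 10^(7.54/10) = 5.675, G_3 = 10^(−6.62/10) = 0.2178
Friis cascade:
  F = 1.177 + (1.770 − 1)/0.8498 + (5.675 − 1)/47.79 = 2.181
NF = 10 log₁₀(2.181) = 3.39 dB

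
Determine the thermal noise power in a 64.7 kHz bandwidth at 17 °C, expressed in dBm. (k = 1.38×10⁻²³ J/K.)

−125.9 dBm

T = 17 °C + 273.15 = 290.15 K
P_n = kTB = 1.38×10⁻²³ × 290.15 × 6.47×10⁴ = 2.59×10⁻¹⁶ W
In dBm: 10 log₁₀(2.59×10⁻¹⁶ / 10⁻³) = −125.9 dBm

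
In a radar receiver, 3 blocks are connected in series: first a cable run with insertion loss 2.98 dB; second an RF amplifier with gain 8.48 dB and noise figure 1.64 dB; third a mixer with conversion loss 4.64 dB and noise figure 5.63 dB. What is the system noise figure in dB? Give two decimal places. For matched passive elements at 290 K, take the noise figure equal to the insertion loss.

Convert to linear (a loss of L dB is a gain of −L dB): F_i = 10^(NF_i/10), G_i = 10^(G_i,dB/10)
  Stage 1: F_1 = 10^(2.98/10) = 1.986, G_1 = 10^(−2.98/10) = 0.5035
  Stage 2: F_2 = 10^(1.64/10) = 1.459, G_2 = 10^(8.48/10) = 7.047
  Stage 3: F_3 = 10^(5.63/10) = 3.656, G_3 = 10^(−4.64/10) = 0.3436
Friis cascade:
  F = 1.986 + (1.459 − 1)/0.5035 + (3.656 − 1)/3.548 = 3.646
NF = 10 log₁₀(3.646) = 5.62 dB

5.62 dB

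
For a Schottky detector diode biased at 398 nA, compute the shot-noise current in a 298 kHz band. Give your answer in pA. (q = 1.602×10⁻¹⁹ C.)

195 pA

I_n = √(2qI·B)
2qI·B = 2 × 1.602×10⁻¹⁹ × 3.98×10⁻⁷ × 2.98×10⁵ = 3.80×10⁻²⁰ A²
I_n = √(3.80×10⁻²⁰) = 1.95×10⁻¹⁰ A = 195 pA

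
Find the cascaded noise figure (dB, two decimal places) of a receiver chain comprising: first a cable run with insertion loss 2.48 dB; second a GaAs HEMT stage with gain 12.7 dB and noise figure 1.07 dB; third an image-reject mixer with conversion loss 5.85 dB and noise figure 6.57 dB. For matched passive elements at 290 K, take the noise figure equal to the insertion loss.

Convert to linear (a loss of L dB is a gain of −L dB): F_i = 10^(NF_i/10), G_i = 10^(G_i,dB/10)
  Stage 1: F_1 = 10^(2.48/10) = 1.770, G_1 = 10^(−2.48/10) = 0.5649
  Stage 2: F_2 = 10^(1.07/10) = 1.279, G_2 = 10^(12.7/10) = 18.62
  Stage 3: F_3 = 10^(6.57/10) = 4.539, G_3 = 10^(−5.85/10) = 0.2600
Friis cascade:
  F = 1.770 + (1.279 − 1)/0.5649 + (4.539 − 1)/10.52 = 2.601
NF = 10 log₁₀(2.601) = 4.15 dB

4.15 dB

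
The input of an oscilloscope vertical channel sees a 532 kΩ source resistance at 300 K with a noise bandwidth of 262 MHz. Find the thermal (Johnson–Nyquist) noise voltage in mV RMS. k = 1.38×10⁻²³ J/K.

V_n = √(4kTRB)
4kTRB = 4 × 1.38×10⁻²³ × 300 × 5.32×10⁵ × 2.62×10⁸ = 2.31×10⁻⁶ V²
V_n = √(2.31×10⁻⁶) = 1.52×10⁻³ V = 1.52 mV

1.52 mV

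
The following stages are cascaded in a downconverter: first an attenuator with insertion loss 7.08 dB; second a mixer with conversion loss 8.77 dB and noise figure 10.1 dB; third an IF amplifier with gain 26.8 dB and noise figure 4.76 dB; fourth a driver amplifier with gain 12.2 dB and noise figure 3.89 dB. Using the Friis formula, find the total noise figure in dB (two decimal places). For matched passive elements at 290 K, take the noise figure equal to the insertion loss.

Convert to linear (a loss of L dB is a gain of −L dB): F_i = 10^(NF_i/10), G_i = 10^(G_i,dB/10)
  Stage 1: F_1 = 10^(7.08/10) = 5.105, G_1 = 10^(−7.08/10) = 0.1959
  Stage 2: F_2 = 10^(10.1/10) = 10.23, G_2 = 10^(−8.77/10) = 0.1327
  Stage 3: F_3 = 10^(4.76/10) = 2.992, G_3 = 10^(26.8/10) = 478.6
  Stage 4: F_4 = 10^(3.89/10) = 2.449, G_4 = 10^(12.2/10) = 16.60
Friis cascade:
  F = 5.105 + (10.23 − 1)/0.1959 + (2.992 − 1)/0.02600 + (2.449 − 1)/12.45 = 129.0
NF = 10 log₁₀(129.0) = 21.11 dB

21.11 dB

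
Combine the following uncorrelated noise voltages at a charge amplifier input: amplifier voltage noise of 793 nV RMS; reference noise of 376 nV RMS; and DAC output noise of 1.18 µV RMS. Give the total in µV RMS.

Uncorrelated sources add in power (mean-square): V_tot = √(ΣV_i²)
V_tot = √[(7.93×10⁻⁷)² + (3.76×10⁻⁷)² + (1.18×10⁻⁶)²] = 1.47×10⁻⁶ V = 1.47 µV

1.47 µV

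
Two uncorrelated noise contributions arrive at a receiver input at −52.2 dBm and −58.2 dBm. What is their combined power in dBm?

−51.2 dBm

Convert to linear, add, convert back:
P₁ = 6.03×10⁻⁹ W, P₂ = 1.51×10⁻⁹ W
P_tot = 7.54×10⁻⁹ W → 10 log₁₀(P_tot / 10⁻³) = −51.2 dBm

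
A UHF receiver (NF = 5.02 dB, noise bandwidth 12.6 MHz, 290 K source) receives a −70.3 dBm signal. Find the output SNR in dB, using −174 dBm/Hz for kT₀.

Noise floor: N = −174 + 10 log₁₀(B) + NF
10 log₁₀(1.26×10⁷) = 71 dB
N = −174 + 71 + 5.02 = −97.98 dBm
SNR = P_sig − N = −70.3 − (−97.98) = 27.68 dB → 27.7 dB

27.7 dB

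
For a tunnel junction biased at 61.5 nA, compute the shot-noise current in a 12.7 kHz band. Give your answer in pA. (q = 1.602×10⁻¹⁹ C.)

15.8 pA

I_n = √(2qI·B)
2qI·B = 2 × 1.602×10⁻¹⁹ × 6.15×10⁻⁸ × 1.27×10⁴ = 2.50×10⁻²² A²
I_n = √(2.50×10⁻²²) = 1.58×10⁻¹¹ A = 15.8 pA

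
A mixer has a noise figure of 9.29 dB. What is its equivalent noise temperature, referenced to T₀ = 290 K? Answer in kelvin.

2173 K

F = 10^(9.29/10) = 8.4918
T_e = (F − 1)·T₀ = (8.4918 − 1) × 290 = 2173 K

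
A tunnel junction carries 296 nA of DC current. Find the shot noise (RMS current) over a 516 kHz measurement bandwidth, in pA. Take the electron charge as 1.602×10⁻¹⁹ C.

221 pA

I_n = √(2qI·B)
2qI·B = 2 × 1.602×10⁻¹⁹ × 2.96×10⁻⁷ × 5.16×10⁵ = 4.89×10⁻²⁰ A²
I_n = √(4.89×10⁻²⁰) = 2.21×10⁻¹⁰ A = 221 pA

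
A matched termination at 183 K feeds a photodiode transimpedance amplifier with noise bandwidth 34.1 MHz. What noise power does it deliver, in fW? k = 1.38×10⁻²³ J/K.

P_n = kTB = 1.38×10⁻²³ × 183 × 3.41×10⁷ = 8.61×10⁻¹⁴ W = 86.1 fW

86.1 fW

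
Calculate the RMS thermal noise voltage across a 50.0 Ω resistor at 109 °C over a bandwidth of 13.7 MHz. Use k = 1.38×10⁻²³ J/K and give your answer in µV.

3.80 µV

T = 109 °C + 273.15 = 382.15 K
V_n = √(4kTRB)
4kTRB = 4 × 1.38×10⁻²³ × 382.15 × 5.00×10¹ × 1.37×10⁷ = 1.44×10⁻¹¹ V²
V_n = √(1.44×10⁻¹¹) = 3.80×10⁻⁶ V = 3.80 µV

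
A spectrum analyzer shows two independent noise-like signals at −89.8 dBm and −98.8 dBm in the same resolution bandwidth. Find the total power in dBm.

−89.3 dBm

Convert to linear, add, convert back:
P₁ = 1.05×10⁻¹² W, P₂ = 1.32×10⁻¹³ W
P_tot = 1.18×10⁻¹² W → 10 log₁₀(P_tot / 10⁻³) = −89.3 dBm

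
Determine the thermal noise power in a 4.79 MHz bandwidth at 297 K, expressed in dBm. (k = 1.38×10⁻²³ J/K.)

−107.1 dBm

P_n = kTB = 1.38×10⁻²³ × 297 × 4.79×10⁶ = 1.96×10⁻¹⁴ W
In dBm: 10 log₁₀(1.96×10⁻¹⁴ / 10⁻³) = −107.1 dBm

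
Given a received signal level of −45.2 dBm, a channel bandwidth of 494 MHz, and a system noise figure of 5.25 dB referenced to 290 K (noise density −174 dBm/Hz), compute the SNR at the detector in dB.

36.6 dB

Noise floor: N = −174 + 10 log₁₀(B) + NF
10 log₁₀(4.94×10⁸) = 86.94 dB
N = −174 + 86.94 + 5.25 = −81.81 dBm
SNR = P_sig − N = −45.2 − (−81.81) = 36.61 dB → 36.6 dB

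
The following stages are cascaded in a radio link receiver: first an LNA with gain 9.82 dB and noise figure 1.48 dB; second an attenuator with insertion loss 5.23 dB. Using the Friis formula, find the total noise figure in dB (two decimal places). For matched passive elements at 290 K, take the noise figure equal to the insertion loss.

2.17 dB

Convert to linear (a loss of L dB is a gain of −L dB): F_i = 10^(NF_i/10), G_i = 10^(G_i,dB/10)
  Stage 1: F_1 = 10^(1.48/10) = 1.406, G_1 = 10^(9.82/10) = 9.594
  Stage 2: F_2 = 10^(5.23/10) = 3.334, G_2 = 10^(−5.23/10) = 0.2999
Friis cascade:
  F = 1.406 + (3.334 − 1)/9.594 = 1.649
NF = 10 log₁₀(1.649) = 2.17 dB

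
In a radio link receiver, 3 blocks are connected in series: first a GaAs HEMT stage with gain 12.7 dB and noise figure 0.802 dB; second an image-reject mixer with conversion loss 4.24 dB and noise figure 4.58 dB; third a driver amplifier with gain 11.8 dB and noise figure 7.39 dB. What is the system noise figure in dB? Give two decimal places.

Convert to linear (a loss of L dB is a gain of −L dB): F_i = 10^(NF_i/10), G_i = 10^(G_i,dB/10)
  Stage 1: F_1 = 10^(0.802/10) = 1.203, G_1 = 10^(12.7/10) = 18.62
  Stage 2: F_2 = 10^(4.58/10) = 2.871, G_2 = 10^(−4.24/10) = 0.3767
  Stage 3: F_3 = 10^(7.39/10) = 5.483, G_3 = 10^(11.8/10) = 15.14
Friis cascade:
  F = 1.203 + (2.871 − 1)/18.62 + (5.483 − 1)/7.015 = 1.942
NF = 10 log₁₀(1.942) = 2.88 dB

2.88 dB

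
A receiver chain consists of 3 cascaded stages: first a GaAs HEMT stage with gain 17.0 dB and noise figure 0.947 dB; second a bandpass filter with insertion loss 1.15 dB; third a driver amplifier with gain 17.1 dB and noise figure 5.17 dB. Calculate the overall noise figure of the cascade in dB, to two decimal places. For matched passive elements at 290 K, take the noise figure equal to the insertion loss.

1.17 dB

Convert to linear (a loss of L dB is a gain of −L dB): F_i = 10^(NF_i/10), G_i = 10^(G_i,dB/10)
  Stage 1: F_1 = 10^(0.947/10) = 1.244, G_1 = 10^(17.0/10) = 50.12
  Stage 2: F_2 = 10^(1.15/10) = 1.303, G_2 = 10^(−1.15/10) = 0.7674
  Stage 3: F_3 = 10^(5.17/10) = 3.289, G_3 = 10^(17.1/10) = 51.29
Friis cascade:
  F = 1.244 + (1.303 − 1)/50.12 + (3.289 − 1)/38.46 = 1.309
NF = 10 log₁₀(1.309) = 1.17 dB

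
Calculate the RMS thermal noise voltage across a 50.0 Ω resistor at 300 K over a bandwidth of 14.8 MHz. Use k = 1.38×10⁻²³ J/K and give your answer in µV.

3.50 µV

V_n = √(4kTRB)
4kTRB = 4 × 1.38×10⁻²³ × 300 × 5.00×10¹ × 1.48×10⁷ = 1.23×10⁻¹¹ V²
V_n = √(1.23×10⁻¹¹) = 3.50×10⁻⁶ V = 3.50 µV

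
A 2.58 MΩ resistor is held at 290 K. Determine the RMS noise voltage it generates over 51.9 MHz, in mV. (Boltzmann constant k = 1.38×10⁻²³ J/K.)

V_n = √(4kTRB)
4kTRB = 4 × 1.38×10⁻²³ × 290 × 2.58×10⁶ × 5.19×10⁷ = 2.14×10⁻⁶ V²
V_n = √(2.14×10⁻⁶) = 1.46×10⁻³ V = 1.46 mV

1.46 mV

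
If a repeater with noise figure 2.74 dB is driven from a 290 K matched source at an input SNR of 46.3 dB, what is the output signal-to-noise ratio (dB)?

By definition F = SNR_in/SNR_out, so in dB: SNR_out = SNR_in − NF
SNR_out = 46.3 − 2.74 = 43.56 dB

43.56 dB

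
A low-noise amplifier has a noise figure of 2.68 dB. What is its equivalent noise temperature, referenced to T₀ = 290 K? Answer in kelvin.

248 K

F = 10^(2.68/10) = 1.85353
T_e = (F − 1)·T₀ = (1.85353 − 1) × 290 = 248 K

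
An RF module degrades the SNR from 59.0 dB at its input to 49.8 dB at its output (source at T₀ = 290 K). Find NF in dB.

9.2 dB

NF (dB) = SNR_in(dB) − SNR_out(dB) when the source is at T₀
NF = 59.0 − 49.8 = 9.2 dB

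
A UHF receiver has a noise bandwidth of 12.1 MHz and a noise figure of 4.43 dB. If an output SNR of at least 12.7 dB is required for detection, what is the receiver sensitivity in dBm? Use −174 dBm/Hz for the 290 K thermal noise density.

−86.0 dBm

Sensitivity = −174 + 10 log₁₀(B) + NF + SNR_min
= −174 + 70.83 + 4.43 + 12.7
= −86.04 dBm → −86.0 dBm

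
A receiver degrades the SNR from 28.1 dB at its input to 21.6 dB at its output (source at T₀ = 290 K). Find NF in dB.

6.5 dB

NF (dB) = SNR_in(dB) − SNR_out(dB) when the source is at T₀
NF = 28.1 − 21.6 = 6.5 dB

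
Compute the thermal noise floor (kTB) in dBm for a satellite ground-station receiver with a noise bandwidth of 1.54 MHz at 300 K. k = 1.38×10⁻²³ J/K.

P_n = kTB = 1.38×10⁻²³ × 300 × 1.54×10⁶ = 6.38×10⁻¹⁵ W
In dBm: 10 log₁₀(6.38×10⁻¹⁵ / 10⁻³) = −112.0 dBm

−112.0 dBm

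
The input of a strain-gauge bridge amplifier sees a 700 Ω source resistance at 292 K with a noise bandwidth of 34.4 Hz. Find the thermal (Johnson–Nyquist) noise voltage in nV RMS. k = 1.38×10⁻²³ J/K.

V_n = √(4kTRB)
4kTRB = 4 × 1.38×10⁻²³ × 292 × 7.00×10² × 3.44×10¹ = 3.88×10⁻¹⁶ V²
V_n = √(3.88×10⁻¹⁶) = 1.97×10⁻⁸ V = 19.7 nV

19.7 nV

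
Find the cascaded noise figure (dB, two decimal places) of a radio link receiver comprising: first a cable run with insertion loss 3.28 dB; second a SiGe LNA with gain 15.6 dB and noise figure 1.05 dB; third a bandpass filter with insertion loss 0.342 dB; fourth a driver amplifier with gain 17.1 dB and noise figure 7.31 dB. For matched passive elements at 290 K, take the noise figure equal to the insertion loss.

Convert to linear (a loss of L dB is a gain of −L dB): F_i = 10^(NF_i/10), G_i = 10^(G_i,dB/10)
  Stage 1: F_1 = 10^(3.28/10) = 2.128, G_1 = 10^(−3.28/10) = 0.4699
  Stage 2: F_2 = 10^(1.05/10) = 1.274, G_2 = 10^(15.6/10) = 36.31
  Stage 3: F_3 = 10^(0.342/10) = 1.082, G_3 = 10^(−0.342/10) = 0.9243
  Stage 4: F_4 = 10^(7.31/10) = 5.383, G_4 = 10^(17.1/10) = 51.29
Friis cascade:
  F = 2.128 + (1.274 − 1)/0.4699 + (1.082 − 1)/17.06 + (5.383 − 1)/15.77 = 2.993
NF = 10 log₁₀(2.993) = 4.76 dB

4.76 dB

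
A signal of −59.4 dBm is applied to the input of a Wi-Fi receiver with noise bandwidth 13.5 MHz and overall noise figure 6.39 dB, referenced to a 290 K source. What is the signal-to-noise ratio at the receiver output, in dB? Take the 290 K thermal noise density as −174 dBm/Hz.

Noise floor: N = −174 + 10 log₁₀(B) + NF
10 log₁₀(1.35×10⁷) = 71.3 dB
N = −174 + 71.3 + 6.39 = −96.31 dBm
SNR = P_sig − N = −59.4 − (−96.31) = 36.91 dB → 36.9 dB

36.9 dB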